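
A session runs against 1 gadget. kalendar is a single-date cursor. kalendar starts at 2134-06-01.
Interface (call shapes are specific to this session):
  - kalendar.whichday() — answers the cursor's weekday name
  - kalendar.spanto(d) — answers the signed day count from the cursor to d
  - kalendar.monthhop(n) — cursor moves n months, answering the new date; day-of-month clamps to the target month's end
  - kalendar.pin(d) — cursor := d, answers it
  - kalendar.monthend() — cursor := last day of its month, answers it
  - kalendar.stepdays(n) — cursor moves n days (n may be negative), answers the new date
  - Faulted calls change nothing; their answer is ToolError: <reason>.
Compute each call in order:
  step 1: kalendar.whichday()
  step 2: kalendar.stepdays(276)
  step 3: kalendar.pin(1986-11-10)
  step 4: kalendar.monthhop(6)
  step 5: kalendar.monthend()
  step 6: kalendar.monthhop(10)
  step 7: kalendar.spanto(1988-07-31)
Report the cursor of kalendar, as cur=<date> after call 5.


Answer: cur=1987-05-31

Derivation:
Then kalendar.whichday(), and see Tuesday.
I use kalendar.stepdays with n='276', and see 2135-03-04.
Next I call kalendar.pin with d='1986-11-10', — result: 1986-11-10.
Next I call kalendar.monthhop with n='6', and see 1987-05-10.
I use kalendar.monthend(), yielding 1987-05-31.
I use kalendar.monthhop with n='10': 1988-03-31.
Invoking kalendar.spanto with d='1988-07-31', which returns 122.


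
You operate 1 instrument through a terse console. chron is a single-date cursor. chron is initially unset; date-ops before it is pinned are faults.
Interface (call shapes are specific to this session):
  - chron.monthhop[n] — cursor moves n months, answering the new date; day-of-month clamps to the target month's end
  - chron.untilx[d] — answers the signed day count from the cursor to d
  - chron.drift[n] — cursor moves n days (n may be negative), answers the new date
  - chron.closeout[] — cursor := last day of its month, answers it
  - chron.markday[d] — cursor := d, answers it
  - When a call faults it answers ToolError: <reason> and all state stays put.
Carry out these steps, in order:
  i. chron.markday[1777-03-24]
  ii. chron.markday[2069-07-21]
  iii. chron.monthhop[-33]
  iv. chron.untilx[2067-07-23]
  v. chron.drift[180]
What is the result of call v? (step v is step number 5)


Answer: 2067-04-19

Derivation:
~$ chron.markday d=1777-03-24
= 1777-03-24
~$ chron.markday d=2069-07-21
= 2069-07-21
~$ chron.monthhop n=-33
= 2066-10-21
~$ chron.untilx d=2067-07-23
= 275
~$ chron.drift n=180
= 2067-04-19


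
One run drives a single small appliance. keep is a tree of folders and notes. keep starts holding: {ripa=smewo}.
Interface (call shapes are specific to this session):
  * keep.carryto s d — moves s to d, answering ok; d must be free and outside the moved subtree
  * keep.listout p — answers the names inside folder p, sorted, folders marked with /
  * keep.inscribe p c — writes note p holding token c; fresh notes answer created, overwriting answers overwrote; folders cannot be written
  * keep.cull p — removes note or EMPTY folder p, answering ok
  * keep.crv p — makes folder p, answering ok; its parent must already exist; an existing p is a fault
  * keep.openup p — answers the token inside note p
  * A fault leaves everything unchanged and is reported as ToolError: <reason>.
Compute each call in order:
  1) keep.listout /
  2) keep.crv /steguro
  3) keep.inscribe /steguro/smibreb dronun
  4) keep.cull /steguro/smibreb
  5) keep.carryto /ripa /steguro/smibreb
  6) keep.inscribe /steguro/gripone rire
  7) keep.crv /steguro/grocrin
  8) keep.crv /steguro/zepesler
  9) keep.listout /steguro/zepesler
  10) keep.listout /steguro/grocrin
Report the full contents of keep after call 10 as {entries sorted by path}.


Answer: {steguro/, steguro/gripone=rire, steguro/grocrin/, steguro/smibreb=smewo, steguro/zepesler/}

Derivation:
I use keep.listout passing /, → [ripa].
I try keep.crv passing /steguro, giving ok.
Now I run keep.inscribe passing /steguro/smibreb, dronun, and get created.
I use keep.cull passing /steguro/smibreb, — result: ok.
I call keep.carryto passing /ripa, /steguro/smibreb, and get ok.
Invoking keep.inscribe passing /steguro/gripone, rire, — result: created.
Now I run keep.crv passing /steguro/grocrin, → ok.
Then keep.crv passing /steguro/zepesler, — result: ok.
I call keep.listout passing /steguro/zepesler, and observe [].
Invoking keep.listout passing /steguro/grocrin, yielding [].


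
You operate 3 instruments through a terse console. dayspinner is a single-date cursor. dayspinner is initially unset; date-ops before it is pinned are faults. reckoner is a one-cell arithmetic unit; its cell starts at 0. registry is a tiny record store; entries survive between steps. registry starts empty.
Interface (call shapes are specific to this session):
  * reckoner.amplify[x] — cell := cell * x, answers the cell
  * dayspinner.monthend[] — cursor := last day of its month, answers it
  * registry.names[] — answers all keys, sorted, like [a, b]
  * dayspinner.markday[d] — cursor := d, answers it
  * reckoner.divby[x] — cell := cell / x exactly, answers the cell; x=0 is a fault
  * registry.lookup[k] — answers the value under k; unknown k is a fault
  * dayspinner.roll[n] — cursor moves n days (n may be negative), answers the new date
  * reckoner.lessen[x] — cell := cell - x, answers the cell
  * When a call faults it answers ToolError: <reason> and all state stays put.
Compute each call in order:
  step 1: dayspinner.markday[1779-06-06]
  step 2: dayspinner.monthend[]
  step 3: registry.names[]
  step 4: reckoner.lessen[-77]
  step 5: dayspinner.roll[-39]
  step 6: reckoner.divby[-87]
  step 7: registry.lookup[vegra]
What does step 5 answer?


Answer: 1779-05-22

Derivation:
·→ markday(1779-06-06)
·← 1779-06-06
·→ monthend()
·← 1779-06-30
·→ names()
·← []
·→ lessen(-77)
·← 77
·→ roll(-39)
·← 1779-05-22
·→ divby(-87)
·← -77/87
·→ lookup(vegra)
·← ToolError: no such key vegra


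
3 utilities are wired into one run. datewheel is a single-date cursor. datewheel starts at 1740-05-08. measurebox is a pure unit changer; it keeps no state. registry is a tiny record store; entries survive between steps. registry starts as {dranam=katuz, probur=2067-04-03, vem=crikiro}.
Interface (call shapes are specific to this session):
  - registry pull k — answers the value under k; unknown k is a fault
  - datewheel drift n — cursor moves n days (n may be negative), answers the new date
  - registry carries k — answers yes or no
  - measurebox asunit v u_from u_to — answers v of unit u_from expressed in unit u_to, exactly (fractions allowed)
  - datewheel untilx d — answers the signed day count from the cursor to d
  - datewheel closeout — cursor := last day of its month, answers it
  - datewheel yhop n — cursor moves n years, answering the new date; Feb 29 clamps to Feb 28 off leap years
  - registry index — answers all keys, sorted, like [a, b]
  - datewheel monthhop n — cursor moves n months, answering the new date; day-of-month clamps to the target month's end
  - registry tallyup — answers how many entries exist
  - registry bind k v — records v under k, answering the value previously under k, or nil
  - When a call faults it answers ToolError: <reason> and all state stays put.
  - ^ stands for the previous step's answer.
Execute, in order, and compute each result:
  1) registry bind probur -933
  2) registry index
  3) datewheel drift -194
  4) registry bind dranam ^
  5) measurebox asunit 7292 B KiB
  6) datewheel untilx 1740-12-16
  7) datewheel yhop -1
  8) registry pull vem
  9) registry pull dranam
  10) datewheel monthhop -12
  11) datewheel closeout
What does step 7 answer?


I call registry bind passing k=probur, v=-933, yielding 2067-04-03.
Invoking registry index(), → [dranam, probur, vem].
I call datewheel drift passing n=-194, and observe 1739-10-27.
I invoke registry bind passing k=dranam, v=^, and get katuz.
Using measurebox asunit passing v=7292, u_from=B, u_to=KiB, and observe 1823/256.
I run datewheel untilx passing d=1740-12-16, and get 416.
Invoking datewheel yhop passing n=-1, yielding 1738-10-27.
I run registry pull passing k=vem, and see crikiro.
Then registry pull passing k=dranam, and observe 1739-10-27.
I try datewheel monthhop passing n=-12, — result: 1737-10-27.
I use datewheel closeout(), → 1737-10-31.

Answer: 1738-10-27


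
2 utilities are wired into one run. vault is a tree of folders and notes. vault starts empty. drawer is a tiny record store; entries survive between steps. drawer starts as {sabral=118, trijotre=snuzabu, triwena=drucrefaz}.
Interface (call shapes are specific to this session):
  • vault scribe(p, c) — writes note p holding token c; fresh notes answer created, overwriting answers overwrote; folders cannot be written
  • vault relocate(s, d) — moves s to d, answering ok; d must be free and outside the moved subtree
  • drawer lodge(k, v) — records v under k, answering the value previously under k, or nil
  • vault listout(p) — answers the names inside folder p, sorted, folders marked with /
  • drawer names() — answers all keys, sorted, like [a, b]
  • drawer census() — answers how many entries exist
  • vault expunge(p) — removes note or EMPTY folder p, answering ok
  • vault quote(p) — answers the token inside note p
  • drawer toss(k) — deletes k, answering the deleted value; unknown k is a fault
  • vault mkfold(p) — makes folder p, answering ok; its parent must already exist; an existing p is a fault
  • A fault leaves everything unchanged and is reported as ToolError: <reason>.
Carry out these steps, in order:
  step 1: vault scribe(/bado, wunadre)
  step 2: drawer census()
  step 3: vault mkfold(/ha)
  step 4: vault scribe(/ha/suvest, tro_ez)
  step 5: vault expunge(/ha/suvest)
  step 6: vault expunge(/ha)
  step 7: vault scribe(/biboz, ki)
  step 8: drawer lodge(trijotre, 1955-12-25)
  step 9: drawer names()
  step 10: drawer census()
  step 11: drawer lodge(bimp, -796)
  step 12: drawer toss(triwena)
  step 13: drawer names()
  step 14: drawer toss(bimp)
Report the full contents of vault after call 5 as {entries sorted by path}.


Answer: {bado=wunadre, ha/}

Derivation:
-- 1. vault scribe(/bado, wunadre) ~> created
-- 2. drawer census() ~> 3
-- 3. vault mkfold(/ha) ~> ok
-- 4. vault scribe(/ha/suvest, tro_ez) ~> created
-- 5. vault expunge(/ha/suvest) ~> ok
-- 6. vault expunge(/ha) ~> ok
-- 7. vault scribe(/biboz, ki) ~> created
-- 8. drawer lodge(trijotre, 1955-12-25) ~> snuzabu
-- 9. drawer names() ~> [sabral, trijotre, triwena]
-- 10. drawer census() ~> 3
-- 11. drawer lodge(bimp, -796) ~> nil
-- 12. drawer toss(triwena) ~> drucrefaz
-- 13. drawer names() ~> [bimp, sabral, trijotre]
-- 14. drawer toss(bimp) ~> -796


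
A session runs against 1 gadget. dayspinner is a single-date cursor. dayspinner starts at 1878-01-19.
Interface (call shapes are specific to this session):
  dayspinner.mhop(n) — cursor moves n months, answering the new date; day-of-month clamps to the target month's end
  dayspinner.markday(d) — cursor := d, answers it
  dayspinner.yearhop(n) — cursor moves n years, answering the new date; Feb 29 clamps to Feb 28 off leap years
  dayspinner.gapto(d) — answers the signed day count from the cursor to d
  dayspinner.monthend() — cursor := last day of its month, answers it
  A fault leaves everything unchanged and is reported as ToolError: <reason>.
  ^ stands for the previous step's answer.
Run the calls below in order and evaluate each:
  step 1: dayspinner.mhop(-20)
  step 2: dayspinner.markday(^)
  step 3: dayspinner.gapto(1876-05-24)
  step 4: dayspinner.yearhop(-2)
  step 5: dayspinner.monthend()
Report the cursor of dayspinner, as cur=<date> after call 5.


Answer: cur=1874-05-31

Derivation:
Then dayspinner.mhop with n=-20: 1876-05-19.
Now I run dayspinner.markday with d=^: 1876-05-19.
Invoking dayspinner.gapto with d=1876-05-24, which returns 5.
Then dayspinner.yearhop with n=-2: 1874-05-19.
Invoking dayspinner.monthend, → 1874-05-31.


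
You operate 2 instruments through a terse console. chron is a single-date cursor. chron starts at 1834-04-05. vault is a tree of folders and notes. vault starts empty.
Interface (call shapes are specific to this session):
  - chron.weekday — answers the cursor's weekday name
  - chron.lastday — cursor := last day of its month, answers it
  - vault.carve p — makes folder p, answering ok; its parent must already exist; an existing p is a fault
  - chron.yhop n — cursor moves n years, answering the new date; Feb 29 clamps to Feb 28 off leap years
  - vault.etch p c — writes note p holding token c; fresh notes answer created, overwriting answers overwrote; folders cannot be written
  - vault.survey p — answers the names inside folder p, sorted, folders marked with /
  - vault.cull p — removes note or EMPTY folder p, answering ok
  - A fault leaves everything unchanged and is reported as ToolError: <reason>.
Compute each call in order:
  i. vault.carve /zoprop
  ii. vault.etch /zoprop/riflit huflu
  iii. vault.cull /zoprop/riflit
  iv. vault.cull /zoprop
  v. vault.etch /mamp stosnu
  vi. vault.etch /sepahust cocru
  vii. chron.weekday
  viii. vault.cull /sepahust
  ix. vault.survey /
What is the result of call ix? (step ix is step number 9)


Answer: [mamp]

Derivation:
CALL carve[p=/zoprop]
RET  ok
CALL etch[p=/zoprop/riflit; c=huflu]
RET  created
CALL cull[p=/zoprop/riflit]
RET  ok
CALL cull[p=/zoprop]
RET  ok
CALL etch[p=/mamp; c=stosnu]
RET  created
CALL etch[p=/sepahust; c=cocru]
RET  created
CALL weekday[]
RET  Saturday
CALL cull[p=/sepahust]
RET  ok
CALL survey[p=/]
RET  [mamp]


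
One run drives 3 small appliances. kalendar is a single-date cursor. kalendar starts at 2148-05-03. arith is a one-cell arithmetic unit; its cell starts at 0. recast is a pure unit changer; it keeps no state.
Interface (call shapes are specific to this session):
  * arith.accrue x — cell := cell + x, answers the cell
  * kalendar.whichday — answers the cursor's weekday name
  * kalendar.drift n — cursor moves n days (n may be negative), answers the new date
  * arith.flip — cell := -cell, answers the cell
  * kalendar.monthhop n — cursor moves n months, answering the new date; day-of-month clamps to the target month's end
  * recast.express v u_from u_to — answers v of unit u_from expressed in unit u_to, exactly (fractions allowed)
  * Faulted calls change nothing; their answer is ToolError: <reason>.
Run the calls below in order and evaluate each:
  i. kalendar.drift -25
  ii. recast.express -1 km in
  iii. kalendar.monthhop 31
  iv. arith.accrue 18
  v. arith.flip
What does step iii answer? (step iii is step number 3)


;; 1. drift(n='-25') -> 2148-04-08
;; 2. express(v='-1', u_from='km', u_to='in') -> -5000000/127
;; 3. monthhop(n='31') -> 2150-11-08
;; 4. accrue(x='18') -> 18
;; 5. flip() -> -18

Answer: 2150-11-08


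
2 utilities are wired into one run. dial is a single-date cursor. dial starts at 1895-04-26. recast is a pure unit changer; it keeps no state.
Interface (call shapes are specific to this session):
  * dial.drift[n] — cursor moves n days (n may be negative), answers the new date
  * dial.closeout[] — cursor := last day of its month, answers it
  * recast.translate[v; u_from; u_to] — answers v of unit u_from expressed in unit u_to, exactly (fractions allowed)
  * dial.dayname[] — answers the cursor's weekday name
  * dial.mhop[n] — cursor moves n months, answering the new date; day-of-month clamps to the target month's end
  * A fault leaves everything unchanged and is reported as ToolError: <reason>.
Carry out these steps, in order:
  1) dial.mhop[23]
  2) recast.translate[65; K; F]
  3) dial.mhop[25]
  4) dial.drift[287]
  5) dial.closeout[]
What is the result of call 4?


Answer: 1900-02-07

Derivation:
Now I run dial.mhop(n→23), giving 1897-03-26.
Now I run recast.translate(v→65, u_from→K, u_to→F), yielding -34267/100.
I call dial.mhop(n→25), which returns 1899-04-26.
I use dial.drift(n→287): 1900-02-07.
I call dial.closeout, and get 1900-02-28.


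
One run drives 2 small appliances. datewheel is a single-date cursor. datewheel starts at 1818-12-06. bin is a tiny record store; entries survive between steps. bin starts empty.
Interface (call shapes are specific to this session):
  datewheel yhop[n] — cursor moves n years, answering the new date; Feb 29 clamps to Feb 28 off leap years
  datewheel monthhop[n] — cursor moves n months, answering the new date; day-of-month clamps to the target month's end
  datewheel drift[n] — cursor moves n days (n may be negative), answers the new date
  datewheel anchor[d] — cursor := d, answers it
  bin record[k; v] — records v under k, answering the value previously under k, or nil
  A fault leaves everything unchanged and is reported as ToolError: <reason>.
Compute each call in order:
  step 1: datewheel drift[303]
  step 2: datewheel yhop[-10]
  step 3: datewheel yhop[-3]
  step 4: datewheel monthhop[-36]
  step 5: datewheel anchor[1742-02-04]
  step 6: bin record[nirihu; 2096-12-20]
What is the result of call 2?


Then datewheel drift with n='303', and observe 1819-10-05.
I run datewheel yhop with n='-10': 1809-10-05.
I invoke datewheel yhop with n='-3', yielding 1806-10-05.
I invoke datewheel monthhop with n='-36', yielding 1803-10-05.
Using datewheel anchor with d='1742-02-04', yielding 1742-02-04.
Using bin record with k='nirihu', v='2096-12-20': nil.

Answer: 1809-10-05


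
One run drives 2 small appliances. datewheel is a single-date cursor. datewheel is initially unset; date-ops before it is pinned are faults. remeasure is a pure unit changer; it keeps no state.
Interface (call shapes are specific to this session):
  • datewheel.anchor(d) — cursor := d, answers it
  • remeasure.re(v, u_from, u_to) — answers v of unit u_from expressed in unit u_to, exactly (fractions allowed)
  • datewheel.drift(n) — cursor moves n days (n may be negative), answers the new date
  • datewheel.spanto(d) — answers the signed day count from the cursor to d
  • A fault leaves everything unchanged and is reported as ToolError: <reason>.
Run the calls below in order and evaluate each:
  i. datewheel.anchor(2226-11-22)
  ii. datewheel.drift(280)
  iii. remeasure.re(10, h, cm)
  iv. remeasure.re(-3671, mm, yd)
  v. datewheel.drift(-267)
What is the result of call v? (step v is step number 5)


;; 1. datewheel.anchor(2226-11-22) == 2226-11-22
;; 2. datewheel.drift(280) == 2227-08-29
;; 3. remeasure.re(10, h, cm) == ToolError: incompatible units
;; 4. remeasure.re(-3671, mm, yd) == -18355/4572
;; 5. datewheel.drift(-267) == 2226-12-05

Answer: 2226-12-05


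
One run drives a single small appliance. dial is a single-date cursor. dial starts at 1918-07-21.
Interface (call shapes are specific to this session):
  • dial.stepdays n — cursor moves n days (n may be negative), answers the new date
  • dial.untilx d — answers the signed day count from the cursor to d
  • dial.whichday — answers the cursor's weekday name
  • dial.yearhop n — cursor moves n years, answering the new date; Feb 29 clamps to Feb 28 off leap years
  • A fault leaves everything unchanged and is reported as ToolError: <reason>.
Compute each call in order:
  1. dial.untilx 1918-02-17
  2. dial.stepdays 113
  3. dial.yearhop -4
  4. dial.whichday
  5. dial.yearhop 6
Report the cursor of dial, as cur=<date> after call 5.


Answer: cur=1920-11-11

Derivation:
I try dial.untilx on d: 1918-02-17, → -154.
I try dial.stepdays on n: 113: 1918-11-11.
Now I run dial.yearhop on n: -4: 1914-11-11.
I invoke dial.whichday(), — result: Wednesday.
Now I run dial.yearhop on n: 6, and get 1920-11-11.


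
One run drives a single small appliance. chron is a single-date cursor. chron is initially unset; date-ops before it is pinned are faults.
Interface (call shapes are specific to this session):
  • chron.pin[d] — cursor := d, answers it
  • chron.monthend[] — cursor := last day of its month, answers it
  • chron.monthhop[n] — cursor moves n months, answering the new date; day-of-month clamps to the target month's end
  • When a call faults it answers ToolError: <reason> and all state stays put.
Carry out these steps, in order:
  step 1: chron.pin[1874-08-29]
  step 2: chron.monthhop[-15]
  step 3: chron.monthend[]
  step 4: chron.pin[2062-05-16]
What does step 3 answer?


Answer: 1873-05-31

Derivation:
Step: chron.pin[d→1874-08-29]
Result: 1874-08-29
Step: chron.monthhop[n→-15]
Result: 1873-05-29
Step: chron.monthend[]
Result: 1873-05-31
Step: chron.pin[d→2062-05-16]
Result: 2062-05-16


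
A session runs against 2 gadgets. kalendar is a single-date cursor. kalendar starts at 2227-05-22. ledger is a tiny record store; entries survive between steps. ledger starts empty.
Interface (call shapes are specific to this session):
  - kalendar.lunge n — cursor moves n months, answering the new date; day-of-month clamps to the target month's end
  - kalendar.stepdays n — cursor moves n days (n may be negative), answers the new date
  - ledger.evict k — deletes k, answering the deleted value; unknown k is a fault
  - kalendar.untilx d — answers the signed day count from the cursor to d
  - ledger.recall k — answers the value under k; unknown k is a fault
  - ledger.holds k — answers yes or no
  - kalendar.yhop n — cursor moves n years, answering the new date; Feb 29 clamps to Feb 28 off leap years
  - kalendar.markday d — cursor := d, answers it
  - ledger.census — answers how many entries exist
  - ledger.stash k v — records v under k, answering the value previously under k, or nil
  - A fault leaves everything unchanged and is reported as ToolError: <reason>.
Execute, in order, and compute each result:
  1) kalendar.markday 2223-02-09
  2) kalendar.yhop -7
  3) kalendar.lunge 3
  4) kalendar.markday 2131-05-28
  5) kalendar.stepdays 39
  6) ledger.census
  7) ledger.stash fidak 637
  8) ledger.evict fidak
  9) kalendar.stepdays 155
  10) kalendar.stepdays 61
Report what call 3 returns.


Do: markday[d=2223-02-09]
See: 2223-02-09
Do: yhop[n=-7]
See: 2216-02-09
Do: lunge[n=3]
See: 2216-05-09
Do: markday[d=2131-05-28]
See: 2131-05-28
Do: stepdays[n=39]
See: 2131-07-06
Do: census[]
See: 0
Do: stash[k=fidak; v=637]
See: nil
Do: evict[k=fidak]
See: 637
Do: stepdays[n=155]
See: 2131-12-08
Do: stepdays[n=61]
See: 2132-02-07

Answer: 2216-05-09


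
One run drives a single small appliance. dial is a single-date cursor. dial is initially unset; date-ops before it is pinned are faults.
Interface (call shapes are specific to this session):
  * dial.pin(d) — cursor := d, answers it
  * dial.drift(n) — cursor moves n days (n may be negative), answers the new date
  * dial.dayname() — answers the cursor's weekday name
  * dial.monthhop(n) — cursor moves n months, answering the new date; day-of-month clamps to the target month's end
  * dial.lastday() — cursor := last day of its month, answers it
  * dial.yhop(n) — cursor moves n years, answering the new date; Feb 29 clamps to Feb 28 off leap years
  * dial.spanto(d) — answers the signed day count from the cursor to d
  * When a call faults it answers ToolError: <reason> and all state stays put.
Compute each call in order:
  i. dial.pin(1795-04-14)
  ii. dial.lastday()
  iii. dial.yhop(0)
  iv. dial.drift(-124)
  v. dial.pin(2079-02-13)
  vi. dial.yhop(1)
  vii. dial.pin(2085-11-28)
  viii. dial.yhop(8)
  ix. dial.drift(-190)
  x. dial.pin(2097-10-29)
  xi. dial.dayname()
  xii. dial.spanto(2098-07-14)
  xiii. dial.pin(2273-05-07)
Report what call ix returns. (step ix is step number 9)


Calling dial.pin(d: 1795-04-14): 1795-04-14.
I try dial.lastday(), which returns 1795-04-30.
I call dial.yhop(n: 0), — result: 1795-04-30.
Then dial.drift(n: -124), and see 1794-12-27.
Now I run dial.pin(d: 2079-02-13), and observe 2079-02-13.
Next I call dial.yhop(n: 1), which returns 2080-02-13.
Calling dial.pin(d: 2085-11-28), and observe 2085-11-28.
I try dial.yhop(n: 8), — result: 2093-11-28.
Calling dial.drift(n: -190): 2093-05-22.
Calling dial.pin(d: 2097-10-29), and observe 2097-10-29.
I call dial.dayname, and get Tuesday.
Next I call dial.spanto(d: 2098-07-14), which returns 258.
I invoke dial.pin(d: 2273-05-07), → 2273-05-07.

Answer: 2093-05-22


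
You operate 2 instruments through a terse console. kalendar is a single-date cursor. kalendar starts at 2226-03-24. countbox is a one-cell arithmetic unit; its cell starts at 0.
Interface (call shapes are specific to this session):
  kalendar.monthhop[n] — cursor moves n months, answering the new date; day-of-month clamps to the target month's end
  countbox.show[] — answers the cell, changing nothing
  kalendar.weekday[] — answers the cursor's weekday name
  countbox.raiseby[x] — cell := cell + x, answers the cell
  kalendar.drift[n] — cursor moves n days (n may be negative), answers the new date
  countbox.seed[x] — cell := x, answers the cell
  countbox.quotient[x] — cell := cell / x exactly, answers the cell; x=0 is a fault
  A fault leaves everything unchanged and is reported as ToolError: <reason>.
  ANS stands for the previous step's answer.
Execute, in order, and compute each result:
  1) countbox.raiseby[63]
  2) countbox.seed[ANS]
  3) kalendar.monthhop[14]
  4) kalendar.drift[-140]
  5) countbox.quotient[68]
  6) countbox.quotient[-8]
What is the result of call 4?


Answer: 2227-01-04

Derivation:
Step: countbox.raiseby[x→63]
Result: 63
Step: countbox.seed[x→ANS]
Result: 63
Step: kalendar.monthhop[n→14]
Result: 2227-05-24
Step: kalendar.drift[n→-140]
Result: 2227-01-04
Step: countbox.quotient[x→68]
Result: 63/68
Step: countbox.quotient[x→-8]
Result: -63/544


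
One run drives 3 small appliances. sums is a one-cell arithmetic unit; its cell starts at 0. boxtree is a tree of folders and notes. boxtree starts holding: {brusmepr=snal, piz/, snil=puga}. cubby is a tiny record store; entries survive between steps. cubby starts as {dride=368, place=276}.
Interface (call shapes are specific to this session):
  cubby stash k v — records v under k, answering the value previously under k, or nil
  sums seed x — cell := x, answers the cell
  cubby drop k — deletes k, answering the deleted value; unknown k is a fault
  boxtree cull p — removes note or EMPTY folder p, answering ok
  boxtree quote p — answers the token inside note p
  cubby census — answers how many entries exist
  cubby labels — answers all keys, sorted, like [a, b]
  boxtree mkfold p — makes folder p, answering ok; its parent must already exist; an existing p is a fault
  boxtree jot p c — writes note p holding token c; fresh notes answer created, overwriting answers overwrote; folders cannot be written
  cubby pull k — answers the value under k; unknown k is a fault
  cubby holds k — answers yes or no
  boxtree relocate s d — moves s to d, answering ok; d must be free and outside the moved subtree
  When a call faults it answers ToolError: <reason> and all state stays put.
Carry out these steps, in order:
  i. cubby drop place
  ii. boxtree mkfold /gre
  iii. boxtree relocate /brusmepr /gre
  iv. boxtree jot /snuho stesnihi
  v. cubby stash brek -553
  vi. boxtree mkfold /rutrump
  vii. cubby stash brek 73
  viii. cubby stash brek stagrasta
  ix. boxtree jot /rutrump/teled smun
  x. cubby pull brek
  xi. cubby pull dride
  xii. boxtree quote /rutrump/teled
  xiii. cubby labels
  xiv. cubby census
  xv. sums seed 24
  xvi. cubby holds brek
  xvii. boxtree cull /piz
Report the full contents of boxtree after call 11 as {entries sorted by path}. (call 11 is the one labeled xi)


Answer: {brusmepr=snal, gre/, piz/, rutrump/, rutrump/teled=smun, snil=puga, snuho=stesnihi}

Derivation:
Act: cubby drop[k='place']
Obs: 276
Act: boxtree mkfold[p='/gre']
Obs: ok
Act: boxtree relocate[s='/brusmepr'; d='/gre']
Obs: ToolError: exists
Act: boxtree jot[p='/snuho'; c='stesnihi']
Obs: created
Act: cubby stash[k='brek'; v='-553']
Obs: nil
Act: boxtree mkfold[p='/rutrump']
Obs: ok
Act: cubby stash[k='brek'; v='73']
Obs: -553
Act: cubby stash[k='brek'; v='stagrasta']
Obs: 73
Act: boxtree jot[p='/rutrump/teled'; c='smun']
Obs: created
Act: cubby pull[k='brek']
Obs: stagrasta
Act: cubby pull[k='dride']
Obs: 368
Act: boxtree quote[p='/rutrump/teled']
Obs: smun
Act: cubby labels[]
Obs: [brek, dride]
Act: cubby census[]
Obs: 2
Act: sums seed[x='24']
Obs: 24
Act: cubby holds[k='brek']
Obs: yes
Act: boxtree cull[p='/piz']
Obs: ok


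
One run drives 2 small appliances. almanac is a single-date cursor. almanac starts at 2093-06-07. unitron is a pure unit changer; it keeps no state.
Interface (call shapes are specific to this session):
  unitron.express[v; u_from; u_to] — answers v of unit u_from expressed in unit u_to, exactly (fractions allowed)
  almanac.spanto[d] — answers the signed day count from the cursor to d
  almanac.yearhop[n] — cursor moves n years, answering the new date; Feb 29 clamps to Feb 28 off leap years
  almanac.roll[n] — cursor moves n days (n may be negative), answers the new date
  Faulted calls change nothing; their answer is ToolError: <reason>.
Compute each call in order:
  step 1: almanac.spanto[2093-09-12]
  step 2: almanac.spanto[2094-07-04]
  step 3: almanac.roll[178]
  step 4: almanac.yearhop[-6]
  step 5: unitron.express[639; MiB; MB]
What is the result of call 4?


>> spanto(d='2093-09-12')
<< 97
>> spanto(d='2094-07-04')
<< 392
>> roll(n='178')
<< 2093-12-02
>> yearhop(n='-6')
<< 2087-12-02
>> express(v='639', u_from='MiB', u_to='MB')
<< 10469376/15625

Answer: 2087-12-02


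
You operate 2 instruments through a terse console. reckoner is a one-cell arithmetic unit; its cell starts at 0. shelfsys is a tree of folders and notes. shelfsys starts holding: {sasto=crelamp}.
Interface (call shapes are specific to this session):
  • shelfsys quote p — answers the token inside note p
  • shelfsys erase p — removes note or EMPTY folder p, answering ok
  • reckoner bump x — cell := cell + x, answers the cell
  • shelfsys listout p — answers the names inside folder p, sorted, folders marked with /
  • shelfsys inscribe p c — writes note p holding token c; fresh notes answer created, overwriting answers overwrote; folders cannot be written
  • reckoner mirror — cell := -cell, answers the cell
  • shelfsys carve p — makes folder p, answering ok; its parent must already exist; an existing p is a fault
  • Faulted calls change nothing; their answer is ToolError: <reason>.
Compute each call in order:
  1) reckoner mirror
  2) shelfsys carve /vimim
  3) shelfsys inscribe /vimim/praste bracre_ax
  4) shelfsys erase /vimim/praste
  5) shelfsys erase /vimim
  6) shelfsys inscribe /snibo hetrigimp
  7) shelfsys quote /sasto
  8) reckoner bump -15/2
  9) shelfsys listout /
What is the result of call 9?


Answer: [sasto, snibo]

Derivation:
[in] reckoner mirror
[out] 0
[in] shelfsys carve p→/vimim
[out] ok
[in] shelfsys inscribe p→/vimim/praste c→bracre_ax
[out] created
[in] shelfsys erase p→/vimim/praste
[out] ok
[in] shelfsys erase p→/vimim
[out] ok
[in] shelfsys inscribe p→/snibo c→hetrigimp
[out] created
[in] shelfsys quote p→/sasto
[out] crelamp
[in] reckoner bump x→-15/2
[out] -15/2
[in] shelfsys listout p→/
[out] [sasto, snibo]


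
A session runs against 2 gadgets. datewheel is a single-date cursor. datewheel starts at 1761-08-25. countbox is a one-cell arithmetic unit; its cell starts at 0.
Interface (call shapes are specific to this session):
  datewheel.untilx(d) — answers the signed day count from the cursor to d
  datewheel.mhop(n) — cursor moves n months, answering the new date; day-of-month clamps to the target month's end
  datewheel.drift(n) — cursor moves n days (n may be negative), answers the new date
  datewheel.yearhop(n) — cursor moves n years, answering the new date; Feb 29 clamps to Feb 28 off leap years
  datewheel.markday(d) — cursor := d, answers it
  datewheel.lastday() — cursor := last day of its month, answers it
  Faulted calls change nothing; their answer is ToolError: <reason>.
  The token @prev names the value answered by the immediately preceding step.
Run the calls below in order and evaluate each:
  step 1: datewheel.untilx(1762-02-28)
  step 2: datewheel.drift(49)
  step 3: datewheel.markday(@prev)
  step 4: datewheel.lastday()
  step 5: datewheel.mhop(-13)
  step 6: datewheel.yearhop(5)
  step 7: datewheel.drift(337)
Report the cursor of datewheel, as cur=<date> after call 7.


Answer: cur=1766-09-02

Derivation:
Next I call datewheel.untilx on 1762-02-28, and observe 187.
Using datewheel.drift on 49, and see 1761-10-13.
Then datewheel.markday on @prev, and see 1761-10-13.
Calling datewheel.lastday(), and see 1761-10-31.
Next I call datewheel.mhop on -13, — result: 1760-09-30.
Using datewheel.yearhop on 5, → 1765-09-30.
Next I call datewheel.drift on 337, which returns 1766-09-02.


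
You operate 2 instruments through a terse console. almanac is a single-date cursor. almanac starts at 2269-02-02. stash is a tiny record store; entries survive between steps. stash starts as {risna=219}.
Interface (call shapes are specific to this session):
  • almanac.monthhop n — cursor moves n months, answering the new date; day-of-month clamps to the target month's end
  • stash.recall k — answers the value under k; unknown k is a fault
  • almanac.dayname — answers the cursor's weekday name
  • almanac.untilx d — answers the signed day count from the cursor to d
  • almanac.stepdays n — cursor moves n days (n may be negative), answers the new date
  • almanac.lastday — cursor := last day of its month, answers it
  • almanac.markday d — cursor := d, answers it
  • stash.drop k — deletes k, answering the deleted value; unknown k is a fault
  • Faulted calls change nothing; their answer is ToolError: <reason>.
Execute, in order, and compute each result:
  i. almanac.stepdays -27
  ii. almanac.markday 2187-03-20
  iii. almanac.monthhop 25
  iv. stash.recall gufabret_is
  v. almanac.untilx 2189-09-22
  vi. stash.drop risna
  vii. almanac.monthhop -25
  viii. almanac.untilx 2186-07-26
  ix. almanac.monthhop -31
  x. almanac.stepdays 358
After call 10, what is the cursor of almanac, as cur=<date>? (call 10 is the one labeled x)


Do: stepdays[n→-27]
See: 2269-01-06
Do: markday[d→2187-03-20]
See: 2187-03-20
Do: monthhop[n→25]
See: 2189-04-20
Do: recall[k→gufabret_is]
See: ToolError: no such key gufabret_is
Do: untilx[d→2189-09-22]
See: 155
Do: drop[k→risna]
See: 219
Do: monthhop[n→-25]
See: 2187-03-20
Do: untilx[d→2186-07-26]
See: -237
Do: monthhop[n→-31]
See: 2184-08-20
Do: stepdays[n→358]
See: 2185-08-13

Answer: cur=2185-08-13


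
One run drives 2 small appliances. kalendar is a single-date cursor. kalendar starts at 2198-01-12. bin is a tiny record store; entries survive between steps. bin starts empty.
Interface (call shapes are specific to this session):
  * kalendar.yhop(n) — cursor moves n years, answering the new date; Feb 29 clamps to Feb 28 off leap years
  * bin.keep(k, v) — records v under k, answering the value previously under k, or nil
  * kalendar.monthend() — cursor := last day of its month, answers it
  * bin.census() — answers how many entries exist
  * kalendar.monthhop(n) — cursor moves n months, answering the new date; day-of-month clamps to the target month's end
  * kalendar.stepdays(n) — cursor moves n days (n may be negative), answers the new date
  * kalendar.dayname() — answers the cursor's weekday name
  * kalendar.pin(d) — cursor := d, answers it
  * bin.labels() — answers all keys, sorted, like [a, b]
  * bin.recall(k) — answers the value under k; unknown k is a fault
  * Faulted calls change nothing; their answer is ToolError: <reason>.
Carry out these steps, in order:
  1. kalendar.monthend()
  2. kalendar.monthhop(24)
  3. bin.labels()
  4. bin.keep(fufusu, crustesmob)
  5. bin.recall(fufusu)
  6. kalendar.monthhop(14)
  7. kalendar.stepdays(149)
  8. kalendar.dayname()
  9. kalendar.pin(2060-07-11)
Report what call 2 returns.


[in] monthend
= 2198-01-31
[in] monthhop 24
= 2200-01-31
[in] labels
= []
[in] keep fufusu crustesmob
= nil
[in] recall fufusu
= crustesmob
[in] monthhop 14
= 2201-03-31
[in] stepdays 149
= 2201-08-27
[in] dayname
= Thursday
[in] pin 2060-07-11
= 2060-07-11

Answer: 2200-01-31


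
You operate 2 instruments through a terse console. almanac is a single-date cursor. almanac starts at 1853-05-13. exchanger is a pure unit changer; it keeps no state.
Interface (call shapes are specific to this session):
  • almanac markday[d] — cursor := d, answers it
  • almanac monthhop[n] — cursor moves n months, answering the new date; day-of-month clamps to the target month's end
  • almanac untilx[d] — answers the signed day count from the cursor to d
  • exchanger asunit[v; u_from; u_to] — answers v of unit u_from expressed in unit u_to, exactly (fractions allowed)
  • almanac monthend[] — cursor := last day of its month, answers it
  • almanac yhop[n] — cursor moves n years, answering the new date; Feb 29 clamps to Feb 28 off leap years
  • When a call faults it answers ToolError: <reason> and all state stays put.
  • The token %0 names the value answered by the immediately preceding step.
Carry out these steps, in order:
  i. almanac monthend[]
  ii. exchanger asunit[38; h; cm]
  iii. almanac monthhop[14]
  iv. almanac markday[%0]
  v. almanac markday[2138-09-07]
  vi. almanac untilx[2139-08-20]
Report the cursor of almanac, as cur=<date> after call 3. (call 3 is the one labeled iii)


~$ almanac monthend
:: 1853-05-31
~$ exchanger asunit v='38' u_from='h' u_to='cm'
:: ToolError: incompatible units
~$ almanac monthhop n='14'
:: 1854-07-31
~$ almanac markday d='%0'
:: 1854-07-31
~$ almanac markday d='2138-09-07'
:: 2138-09-07
~$ almanac untilx d='2139-08-20'
:: 347

Answer: cur=1854-07-31


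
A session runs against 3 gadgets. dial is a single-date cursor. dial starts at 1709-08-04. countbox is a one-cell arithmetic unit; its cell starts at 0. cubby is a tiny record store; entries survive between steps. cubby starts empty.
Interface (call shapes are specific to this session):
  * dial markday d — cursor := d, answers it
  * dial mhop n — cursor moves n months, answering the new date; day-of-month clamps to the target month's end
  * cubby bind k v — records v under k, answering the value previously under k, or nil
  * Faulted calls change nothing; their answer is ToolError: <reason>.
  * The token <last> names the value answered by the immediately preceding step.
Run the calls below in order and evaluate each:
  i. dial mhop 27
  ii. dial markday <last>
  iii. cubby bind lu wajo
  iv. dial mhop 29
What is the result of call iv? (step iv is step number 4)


Answer: 1714-04-04

Derivation:
-- dial mhop(27) == 1711-11-04
-- dial markday(<last>) == 1711-11-04
-- cubby bind(lu, wajo) == nil
-- dial mhop(29) == 1714-04-04


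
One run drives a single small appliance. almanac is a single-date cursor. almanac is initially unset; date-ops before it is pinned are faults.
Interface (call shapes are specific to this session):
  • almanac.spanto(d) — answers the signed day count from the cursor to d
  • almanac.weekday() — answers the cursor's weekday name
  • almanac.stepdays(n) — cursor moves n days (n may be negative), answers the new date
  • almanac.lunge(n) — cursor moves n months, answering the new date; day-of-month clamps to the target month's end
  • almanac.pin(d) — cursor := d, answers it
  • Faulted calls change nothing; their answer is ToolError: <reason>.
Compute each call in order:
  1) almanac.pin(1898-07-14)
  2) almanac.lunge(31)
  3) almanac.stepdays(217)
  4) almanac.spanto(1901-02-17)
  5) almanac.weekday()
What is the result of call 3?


Answer: 1901-09-19

Derivation:
-> almanac.pin(d=1898-07-14)
<- 1898-07-14
-> almanac.lunge(n=31)
<- 1901-02-14
-> almanac.stepdays(n=217)
<- 1901-09-19
-> almanac.spanto(d=1901-02-17)
<- -214
-> almanac.weekday()
<- Thursday


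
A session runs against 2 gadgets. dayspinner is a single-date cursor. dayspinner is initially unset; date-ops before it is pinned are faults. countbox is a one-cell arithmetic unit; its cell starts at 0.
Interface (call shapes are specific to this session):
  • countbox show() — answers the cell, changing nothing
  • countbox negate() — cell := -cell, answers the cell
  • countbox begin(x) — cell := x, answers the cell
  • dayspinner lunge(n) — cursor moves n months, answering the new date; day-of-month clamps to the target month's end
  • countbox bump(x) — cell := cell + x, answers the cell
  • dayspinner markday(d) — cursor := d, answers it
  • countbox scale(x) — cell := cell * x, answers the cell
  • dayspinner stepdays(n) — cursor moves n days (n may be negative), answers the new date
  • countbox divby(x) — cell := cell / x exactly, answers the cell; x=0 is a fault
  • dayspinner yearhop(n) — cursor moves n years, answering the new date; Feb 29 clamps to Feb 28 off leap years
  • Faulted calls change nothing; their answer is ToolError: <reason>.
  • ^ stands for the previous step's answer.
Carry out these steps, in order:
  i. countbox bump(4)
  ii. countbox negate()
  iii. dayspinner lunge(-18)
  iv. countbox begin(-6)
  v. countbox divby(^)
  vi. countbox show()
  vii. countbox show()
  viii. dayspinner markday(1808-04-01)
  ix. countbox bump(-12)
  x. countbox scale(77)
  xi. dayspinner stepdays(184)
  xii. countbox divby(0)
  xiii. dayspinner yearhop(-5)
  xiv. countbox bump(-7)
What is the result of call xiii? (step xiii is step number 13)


Answer: 1803-10-02

Derivation:
Invoking countbox bump on x='4', and observe 4.
Calling countbox negate(), → -4.
I invoke dayspinner lunge on n='-18', and get ToolError: no date set.
Calling countbox begin on x='-6', and observe -6.
Then countbox divby on x='^', which returns 1.
Next I call countbox show: 1.
Then countbox show, and observe 1.
Using dayspinner markday on d='1808-04-01', giving 1808-04-01.
I use countbox bump on x='-12': -11.
I try countbox scale on x='77', and observe -847.
Next I call dayspinner stepdays on n='184', — result: 1808-10-02.
Then countbox divby on x='0', which returns ToolError: division by zero.
I invoke dayspinner yearhop on n='-5': 1803-10-02.
I run countbox bump on x='-7', yielding -854.
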